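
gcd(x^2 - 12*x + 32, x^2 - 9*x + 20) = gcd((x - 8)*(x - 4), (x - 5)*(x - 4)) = x - 4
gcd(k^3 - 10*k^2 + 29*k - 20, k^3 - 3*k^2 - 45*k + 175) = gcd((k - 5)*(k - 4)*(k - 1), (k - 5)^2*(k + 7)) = k - 5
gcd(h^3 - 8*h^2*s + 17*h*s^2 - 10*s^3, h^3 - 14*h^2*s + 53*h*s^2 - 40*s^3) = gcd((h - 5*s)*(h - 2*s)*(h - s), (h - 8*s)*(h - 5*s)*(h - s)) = h^2 - 6*h*s + 5*s^2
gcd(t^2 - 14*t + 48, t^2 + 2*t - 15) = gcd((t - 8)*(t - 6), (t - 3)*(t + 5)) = 1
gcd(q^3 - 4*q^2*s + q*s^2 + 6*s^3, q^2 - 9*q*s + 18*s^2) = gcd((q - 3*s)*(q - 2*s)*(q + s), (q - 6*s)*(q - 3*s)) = q - 3*s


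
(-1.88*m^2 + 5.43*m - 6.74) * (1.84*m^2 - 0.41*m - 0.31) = -3.4592*m^4 + 10.762*m^3 - 14.0451*m^2 + 1.0801*m + 2.0894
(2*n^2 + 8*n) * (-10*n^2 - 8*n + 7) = -20*n^4 - 96*n^3 - 50*n^2 + 56*n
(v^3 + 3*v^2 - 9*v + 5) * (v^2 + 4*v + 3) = v^5 + 7*v^4 + 6*v^3 - 22*v^2 - 7*v + 15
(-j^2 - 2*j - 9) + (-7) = -j^2 - 2*j - 16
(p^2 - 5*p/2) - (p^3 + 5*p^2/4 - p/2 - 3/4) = -p^3 - p^2/4 - 2*p + 3/4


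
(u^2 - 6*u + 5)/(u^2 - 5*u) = (u - 1)/u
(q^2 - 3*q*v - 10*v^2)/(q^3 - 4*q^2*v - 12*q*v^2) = (q - 5*v)/(q*(q - 6*v))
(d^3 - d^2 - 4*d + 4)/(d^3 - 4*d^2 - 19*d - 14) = (d^2 - 3*d + 2)/(d^2 - 6*d - 7)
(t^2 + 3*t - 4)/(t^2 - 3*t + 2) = (t + 4)/(t - 2)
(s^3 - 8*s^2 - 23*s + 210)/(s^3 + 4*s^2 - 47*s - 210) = (s - 6)/(s + 6)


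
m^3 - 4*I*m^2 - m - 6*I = (m - 3*I)*(m - 2*I)*(m + I)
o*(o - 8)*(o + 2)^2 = o^4 - 4*o^3 - 28*o^2 - 32*o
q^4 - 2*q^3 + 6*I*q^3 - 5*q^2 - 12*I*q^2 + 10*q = q*(q - 2)*(q + I)*(q + 5*I)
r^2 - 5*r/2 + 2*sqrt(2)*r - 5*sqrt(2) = (r - 5/2)*(r + 2*sqrt(2))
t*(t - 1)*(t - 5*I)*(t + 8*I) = t^4 - t^3 + 3*I*t^3 + 40*t^2 - 3*I*t^2 - 40*t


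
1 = 1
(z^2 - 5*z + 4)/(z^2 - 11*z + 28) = (z - 1)/(z - 7)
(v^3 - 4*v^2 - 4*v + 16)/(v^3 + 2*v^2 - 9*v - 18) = (v^2 - 6*v + 8)/(v^2 - 9)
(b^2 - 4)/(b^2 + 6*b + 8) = (b - 2)/(b + 4)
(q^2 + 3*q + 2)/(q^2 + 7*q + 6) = (q + 2)/(q + 6)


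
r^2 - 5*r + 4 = (r - 4)*(r - 1)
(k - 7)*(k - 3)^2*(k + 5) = k^4 - 8*k^3 - 14*k^2 + 192*k - 315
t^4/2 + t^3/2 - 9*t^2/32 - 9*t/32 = t*(t/2 + 1/2)*(t - 3/4)*(t + 3/4)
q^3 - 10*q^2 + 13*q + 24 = (q - 8)*(q - 3)*(q + 1)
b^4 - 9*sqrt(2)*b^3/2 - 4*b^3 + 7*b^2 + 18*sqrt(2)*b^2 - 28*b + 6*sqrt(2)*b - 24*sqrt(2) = (b - 4)*(b - 3*sqrt(2))*(b - 2*sqrt(2))*(b + sqrt(2)/2)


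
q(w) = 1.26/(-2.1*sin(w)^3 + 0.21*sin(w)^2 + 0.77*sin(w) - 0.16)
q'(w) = 1.26*(6.3*sin(w)^2*cos(w) - 0.42*sin(w)*cos(w) - 0.77*cos(w))/(-2.1*sin(w)^3 + 0.21*sin(w)^2 + 0.77*sin(w) - 0.16)^2 = (7.938*sin(w)^2 - 0.5292*sin(w) - 0.9702)*cos(w)/(2.1*sin(w)^3 - 0.21*sin(w)^2 - 0.77*sin(w) + 0.16)^2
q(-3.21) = -11.77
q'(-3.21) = 84.37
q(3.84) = -125.90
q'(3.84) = -20277.79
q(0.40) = 26.42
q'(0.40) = 11.14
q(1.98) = -1.40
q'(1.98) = -2.58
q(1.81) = -1.11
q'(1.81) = -1.10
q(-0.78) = 9.49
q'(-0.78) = 134.13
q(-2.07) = 1.69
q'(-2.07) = -4.82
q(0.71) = -8.37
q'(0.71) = 68.92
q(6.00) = -4.03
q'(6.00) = -1.99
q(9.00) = 27.39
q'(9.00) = -68.83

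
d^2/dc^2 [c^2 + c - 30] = 2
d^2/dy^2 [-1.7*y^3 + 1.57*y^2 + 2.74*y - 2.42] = 3.14 - 10.2*y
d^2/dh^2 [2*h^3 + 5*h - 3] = 12*h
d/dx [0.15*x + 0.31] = 0.150000000000000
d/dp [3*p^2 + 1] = 6*p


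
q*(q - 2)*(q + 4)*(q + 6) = q^4 + 8*q^3 + 4*q^2 - 48*q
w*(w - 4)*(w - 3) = w^3 - 7*w^2 + 12*w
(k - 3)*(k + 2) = k^2 - k - 6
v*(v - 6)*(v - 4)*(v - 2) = v^4 - 12*v^3 + 44*v^2 - 48*v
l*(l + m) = l^2 + l*m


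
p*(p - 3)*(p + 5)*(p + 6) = p^4 + 8*p^3 - 3*p^2 - 90*p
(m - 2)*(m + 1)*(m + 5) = m^3 + 4*m^2 - 7*m - 10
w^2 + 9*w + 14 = (w + 2)*(w + 7)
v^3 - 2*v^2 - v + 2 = (v - 2)*(v - 1)*(v + 1)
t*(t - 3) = t^2 - 3*t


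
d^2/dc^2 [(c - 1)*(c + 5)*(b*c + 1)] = 6*b*c + 8*b + 2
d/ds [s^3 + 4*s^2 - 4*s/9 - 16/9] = 3*s^2 + 8*s - 4/9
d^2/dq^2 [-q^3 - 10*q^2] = -6*q - 20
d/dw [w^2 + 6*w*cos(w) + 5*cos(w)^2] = -6*w*sin(w) + 2*w - 5*sin(2*w) + 6*cos(w)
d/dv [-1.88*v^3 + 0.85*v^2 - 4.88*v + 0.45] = -5.64*v^2 + 1.7*v - 4.88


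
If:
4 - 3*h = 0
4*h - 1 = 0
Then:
No Solution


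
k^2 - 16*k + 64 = (k - 8)^2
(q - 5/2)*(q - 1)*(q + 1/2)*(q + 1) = q^4 - 2*q^3 - 9*q^2/4 + 2*q + 5/4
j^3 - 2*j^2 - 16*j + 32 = (j - 4)*(j - 2)*(j + 4)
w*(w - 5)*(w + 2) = w^3 - 3*w^2 - 10*w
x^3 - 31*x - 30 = (x - 6)*(x + 1)*(x + 5)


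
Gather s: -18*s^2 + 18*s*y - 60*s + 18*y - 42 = -18*s^2 + s*(18*y - 60) + 18*y - 42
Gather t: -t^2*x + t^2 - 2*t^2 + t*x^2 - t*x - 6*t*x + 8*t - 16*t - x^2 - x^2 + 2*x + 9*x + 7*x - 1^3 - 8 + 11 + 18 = t^2*(-x - 1) + t*(x^2 - 7*x - 8) - 2*x^2 + 18*x + 20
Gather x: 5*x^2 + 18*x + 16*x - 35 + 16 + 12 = 5*x^2 + 34*x - 7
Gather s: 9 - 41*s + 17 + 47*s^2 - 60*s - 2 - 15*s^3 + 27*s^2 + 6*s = -15*s^3 + 74*s^2 - 95*s + 24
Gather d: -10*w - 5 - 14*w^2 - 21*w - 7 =-14*w^2 - 31*w - 12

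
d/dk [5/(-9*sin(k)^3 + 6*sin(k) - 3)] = 5*(9*sin(k)^2 - 2)*cos(k)/(3*(3*sin(k)^3 - 2*sin(k) + 1)^2)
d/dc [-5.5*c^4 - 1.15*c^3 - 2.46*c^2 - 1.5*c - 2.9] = -22.0*c^3 - 3.45*c^2 - 4.92*c - 1.5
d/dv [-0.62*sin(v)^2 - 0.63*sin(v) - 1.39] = -(1.24*sin(v) + 0.63)*cos(v)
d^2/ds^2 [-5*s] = 0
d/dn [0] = 0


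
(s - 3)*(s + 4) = s^2 + s - 12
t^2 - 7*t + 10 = (t - 5)*(t - 2)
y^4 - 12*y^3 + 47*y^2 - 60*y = y*(y - 5)*(y - 4)*(y - 3)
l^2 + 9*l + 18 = (l + 3)*(l + 6)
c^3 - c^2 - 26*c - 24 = (c - 6)*(c + 1)*(c + 4)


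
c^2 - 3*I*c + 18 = (c - 6*I)*(c + 3*I)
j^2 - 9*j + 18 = (j - 6)*(j - 3)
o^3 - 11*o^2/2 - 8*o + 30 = (o - 6)*(o - 2)*(o + 5/2)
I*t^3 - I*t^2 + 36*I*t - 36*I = (t - 6*I)*(t + 6*I)*(I*t - I)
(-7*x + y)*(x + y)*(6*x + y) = -42*x^3 - 43*x^2*y + y^3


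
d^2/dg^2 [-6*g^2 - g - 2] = -12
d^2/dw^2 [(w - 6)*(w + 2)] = 2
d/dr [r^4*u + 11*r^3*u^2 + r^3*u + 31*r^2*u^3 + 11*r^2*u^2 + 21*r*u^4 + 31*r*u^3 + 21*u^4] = u*(4*r^3 + 33*r^2*u + 3*r^2 + 62*r*u^2 + 22*r*u + 21*u^3 + 31*u^2)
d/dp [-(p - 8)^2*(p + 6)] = (-3*p - 4)*(p - 8)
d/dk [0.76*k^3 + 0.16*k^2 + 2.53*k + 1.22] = 2.28*k^2 + 0.32*k + 2.53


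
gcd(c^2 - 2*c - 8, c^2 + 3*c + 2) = c + 2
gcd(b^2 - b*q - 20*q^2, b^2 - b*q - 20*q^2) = -b^2 + b*q + 20*q^2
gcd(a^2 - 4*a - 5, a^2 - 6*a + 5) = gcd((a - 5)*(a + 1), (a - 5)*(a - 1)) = a - 5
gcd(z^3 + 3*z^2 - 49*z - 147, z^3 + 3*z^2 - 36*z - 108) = z + 3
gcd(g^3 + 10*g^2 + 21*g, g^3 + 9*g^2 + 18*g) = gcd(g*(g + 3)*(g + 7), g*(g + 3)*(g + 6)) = g^2 + 3*g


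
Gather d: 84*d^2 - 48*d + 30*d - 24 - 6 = 84*d^2 - 18*d - 30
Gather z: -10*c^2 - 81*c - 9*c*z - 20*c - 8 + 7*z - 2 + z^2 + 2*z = -10*c^2 - 101*c + z^2 + z*(9 - 9*c) - 10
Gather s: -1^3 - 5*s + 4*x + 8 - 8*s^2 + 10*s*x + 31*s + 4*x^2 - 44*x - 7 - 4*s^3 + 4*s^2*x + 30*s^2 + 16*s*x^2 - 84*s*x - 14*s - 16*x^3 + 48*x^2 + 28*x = -4*s^3 + s^2*(4*x + 22) + s*(16*x^2 - 74*x + 12) - 16*x^3 + 52*x^2 - 12*x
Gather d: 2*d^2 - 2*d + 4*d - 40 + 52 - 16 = 2*d^2 + 2*d - 4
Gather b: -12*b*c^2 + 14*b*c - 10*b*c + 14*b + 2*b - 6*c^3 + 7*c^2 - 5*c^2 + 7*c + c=b*(-12*c^2 + 4*c + 16) - 6*c^3 + 2*c^2 + 8*c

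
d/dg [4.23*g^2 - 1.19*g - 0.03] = 8.46*g - 1.19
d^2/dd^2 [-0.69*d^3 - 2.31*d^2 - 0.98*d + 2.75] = -4.14*d - 4.62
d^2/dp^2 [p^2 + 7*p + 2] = 2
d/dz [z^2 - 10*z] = 2*z - 10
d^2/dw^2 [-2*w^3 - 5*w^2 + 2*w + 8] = -12*w - 10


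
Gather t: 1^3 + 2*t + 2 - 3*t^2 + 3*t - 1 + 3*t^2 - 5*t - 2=0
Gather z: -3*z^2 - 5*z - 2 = -3*z^2 - 5*z - 2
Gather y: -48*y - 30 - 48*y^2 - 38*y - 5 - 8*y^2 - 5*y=-56*y^2 - 91*y - 35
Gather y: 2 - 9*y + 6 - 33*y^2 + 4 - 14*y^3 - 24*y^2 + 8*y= -14*y^3 - 57*y^2 - y + 12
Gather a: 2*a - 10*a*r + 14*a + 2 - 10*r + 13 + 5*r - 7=a*(16 - 10*r) - 5*r + 8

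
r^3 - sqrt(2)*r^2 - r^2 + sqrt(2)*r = r*(r - 1)*(r - sqrt(2))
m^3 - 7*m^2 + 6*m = m*(m - 6)*(m - 1)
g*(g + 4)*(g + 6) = g^3 + 10*g^2 + 24*g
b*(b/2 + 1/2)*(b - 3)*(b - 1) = b^4/2 - 3*b^3/2 - b^2/2 + 3*b/2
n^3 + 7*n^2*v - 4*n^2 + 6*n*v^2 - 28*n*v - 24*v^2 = (n - 4)*(n + v)*(n + 6*v)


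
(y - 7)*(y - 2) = y^2 - 9*y + 14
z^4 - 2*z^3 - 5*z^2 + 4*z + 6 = (z - 3)*(z + 1)*(z - sqrt(2))*(z + sqrt(2))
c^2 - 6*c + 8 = (c - 4)*(c - 2)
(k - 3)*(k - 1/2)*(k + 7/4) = k^3 - 7*k^2/4 - 37*k/8 + 21/8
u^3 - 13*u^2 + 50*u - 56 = (u - 7)*(u - 4)*(u - 2)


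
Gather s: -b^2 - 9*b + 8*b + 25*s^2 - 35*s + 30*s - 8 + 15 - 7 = -b^2 - b + 25*s^2 - 5*s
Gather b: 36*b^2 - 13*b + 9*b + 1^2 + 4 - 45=36*b^2 - 4*b - 40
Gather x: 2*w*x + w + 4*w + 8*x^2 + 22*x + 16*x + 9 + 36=5*w + 8*x^2 + x*(2*w + 38) + 45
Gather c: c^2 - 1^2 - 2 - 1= c^2 - 4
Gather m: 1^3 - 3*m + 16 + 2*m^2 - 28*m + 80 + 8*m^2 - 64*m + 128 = 10*m^2 - 95*m + 225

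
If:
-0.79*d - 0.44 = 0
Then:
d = -0.56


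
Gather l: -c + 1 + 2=3 - c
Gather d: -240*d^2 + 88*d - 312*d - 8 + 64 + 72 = -240*d^2 - 224*d + 128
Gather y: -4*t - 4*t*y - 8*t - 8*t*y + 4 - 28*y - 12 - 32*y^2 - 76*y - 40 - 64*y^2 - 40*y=-12*t - 96*y^2 + y*(-12*t - 144) - 48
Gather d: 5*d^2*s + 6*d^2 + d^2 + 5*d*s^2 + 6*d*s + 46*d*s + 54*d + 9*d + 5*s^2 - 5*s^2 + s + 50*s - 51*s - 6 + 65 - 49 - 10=d^2*(5*s + 7) + d*(5*s^2 + 52*s + 63)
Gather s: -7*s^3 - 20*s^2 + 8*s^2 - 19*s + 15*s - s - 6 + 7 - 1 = -7*s^3 - 12*s^2 - 5*s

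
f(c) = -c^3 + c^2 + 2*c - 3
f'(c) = -3*c^2 + 2*c + 2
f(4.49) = -64.38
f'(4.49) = -49.50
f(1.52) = -1.16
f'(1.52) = -1.89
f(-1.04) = -2.87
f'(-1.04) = -3.32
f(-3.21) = 33.96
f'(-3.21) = -35.33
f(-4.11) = 75.10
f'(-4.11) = -56.90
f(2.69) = -9.85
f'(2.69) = -14.33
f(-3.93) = 65.28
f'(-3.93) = -52.19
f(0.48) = -1.92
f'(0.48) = 2.27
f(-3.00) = 27.00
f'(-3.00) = -31.00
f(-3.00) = 27.00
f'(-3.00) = -31.00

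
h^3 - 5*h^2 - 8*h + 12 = (h - 6)*(h - 1)*(h + 2)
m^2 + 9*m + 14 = (m + 2)*(m + 7)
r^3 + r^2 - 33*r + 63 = (r - 3)^2*(r + 7)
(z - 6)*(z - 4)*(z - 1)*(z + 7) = z^4 - 4*z^3 - 43*z^2 + 214*z - 168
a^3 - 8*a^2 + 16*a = a*(a - 4)^2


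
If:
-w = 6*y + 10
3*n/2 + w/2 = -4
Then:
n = 2*y + 2/3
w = -6*y - 10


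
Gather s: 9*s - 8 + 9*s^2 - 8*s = 9*s^2 + s - 8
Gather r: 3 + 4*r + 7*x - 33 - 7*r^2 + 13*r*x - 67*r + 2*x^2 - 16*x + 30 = -7*r^2 + r*(13*x - 63) + 2*x^2 - 9*x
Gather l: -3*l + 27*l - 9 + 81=24*l + 72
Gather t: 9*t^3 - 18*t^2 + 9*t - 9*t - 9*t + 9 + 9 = 9*t^3 - 18*t^2 - 9*t + 18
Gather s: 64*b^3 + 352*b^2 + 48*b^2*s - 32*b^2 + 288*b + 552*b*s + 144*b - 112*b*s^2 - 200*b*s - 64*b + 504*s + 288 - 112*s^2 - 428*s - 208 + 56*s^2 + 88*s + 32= 64*b^3 + 320*b^2 + 368*b + s^2*(-112*b - 56) + s*(48*b^2 + 352*b + 164) + 112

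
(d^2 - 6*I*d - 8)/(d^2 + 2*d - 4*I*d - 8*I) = (d - 2*I)/(d + 2)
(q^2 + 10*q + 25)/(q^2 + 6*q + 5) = (q + 5)/(q + 1)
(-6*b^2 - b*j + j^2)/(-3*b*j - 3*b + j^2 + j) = (2*b + j)/(j + 1)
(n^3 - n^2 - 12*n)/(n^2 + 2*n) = (n^2 - n - 12)/(n + 2)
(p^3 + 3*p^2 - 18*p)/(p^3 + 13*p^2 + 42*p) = (p - 3)/(p + 7)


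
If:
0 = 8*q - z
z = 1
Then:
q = 1/8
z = 1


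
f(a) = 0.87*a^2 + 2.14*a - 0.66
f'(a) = 1.74*a + 2.14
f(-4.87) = 9.55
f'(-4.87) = -6.33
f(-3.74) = 3.51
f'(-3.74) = -4.37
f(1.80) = 6.01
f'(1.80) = 5.27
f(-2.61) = -0.32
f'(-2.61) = -2.40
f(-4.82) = 9.24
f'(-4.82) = -6.25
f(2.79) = 12.08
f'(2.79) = 6.99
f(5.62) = 38.85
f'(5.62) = 11.92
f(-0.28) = -1.19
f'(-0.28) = 1.65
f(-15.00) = 162.99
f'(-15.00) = -23.96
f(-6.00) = 17.82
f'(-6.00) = -8.30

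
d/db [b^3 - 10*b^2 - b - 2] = 3*b^2 - 20*b - 1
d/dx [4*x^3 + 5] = 12*x^2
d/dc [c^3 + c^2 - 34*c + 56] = 3*c^2 + 2*c - 34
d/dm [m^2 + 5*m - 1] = 2*m + 5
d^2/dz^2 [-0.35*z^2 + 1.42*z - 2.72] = -0.700000000000000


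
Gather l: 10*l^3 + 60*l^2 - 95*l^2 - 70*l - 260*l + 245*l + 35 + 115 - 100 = 10*l^3 - 35*l^2 - 85*l + 50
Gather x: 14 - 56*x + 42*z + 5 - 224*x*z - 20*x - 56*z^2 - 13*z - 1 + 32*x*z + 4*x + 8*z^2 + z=x*(-192*z - 72) - 48*z^2 + 30*z + 18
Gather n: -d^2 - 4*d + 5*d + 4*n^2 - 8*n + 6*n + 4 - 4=-d^2 + d + 4*n^2 - 2*n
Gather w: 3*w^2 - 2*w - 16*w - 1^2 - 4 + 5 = 3*w^2 - 18*w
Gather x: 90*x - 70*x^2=-70*x^2 + 90*x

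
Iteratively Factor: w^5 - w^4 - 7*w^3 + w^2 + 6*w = (w - 3)*(w^4 + 2*w^3 - w^2 - 2*w) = (w - 3)*(w + 2)*(w^3 - w) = (w - 3)*(w - 1)*(w + 2)*(w^2 + w) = (w - 3)*(w - 1)*(w + 1)*(w + 2)*(w)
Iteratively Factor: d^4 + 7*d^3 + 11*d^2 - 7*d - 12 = (d + 1)*(d^3 + 6*d^2 + 5*d - 12) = (d + 1)*(d + 4)*(d^2 + 2*d - 3) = (d - 1)*(d + 1)*(d + 4)*(d + 3)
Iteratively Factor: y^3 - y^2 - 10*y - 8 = (y - 4)*(y^2 + 3*y + 2) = (y - 4)*(y + 1)*(y + 2)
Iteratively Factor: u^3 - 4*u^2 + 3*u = (u - 3)*(u^2 - u) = u*(u - 3)*(u - 1)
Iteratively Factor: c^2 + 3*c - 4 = (c - 1)*(c + 4)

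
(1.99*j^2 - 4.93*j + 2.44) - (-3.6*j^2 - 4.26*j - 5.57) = 5.59*j^2 - 0.67*j + 8.01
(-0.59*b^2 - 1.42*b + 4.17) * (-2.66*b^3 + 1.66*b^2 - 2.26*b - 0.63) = 1.5694*b^5 + 2.7978*b^4 - 12.116*b^3 + 10.5031*b^2 - 8.5296*b - 2.6271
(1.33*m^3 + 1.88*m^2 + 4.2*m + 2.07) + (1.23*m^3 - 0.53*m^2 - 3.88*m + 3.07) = 2.56*m^3 + 1.35*m^2 + 0.32*m + 5.14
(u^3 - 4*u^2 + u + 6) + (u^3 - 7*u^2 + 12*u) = 2*u^3 - 11*u^2 + 13*u + 6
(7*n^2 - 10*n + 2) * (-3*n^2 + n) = -21*n^4 + 37*n^3 - 16*n^2 + 2*n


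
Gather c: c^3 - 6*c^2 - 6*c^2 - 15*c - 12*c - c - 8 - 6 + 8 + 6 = c^3 - 12*c^2 - 28*c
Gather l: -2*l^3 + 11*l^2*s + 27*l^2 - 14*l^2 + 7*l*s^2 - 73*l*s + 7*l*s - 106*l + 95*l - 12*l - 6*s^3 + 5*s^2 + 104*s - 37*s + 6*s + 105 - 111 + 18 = -2*l^3 + l^2*(11*s + 13) + l*(7*s^2 - 66*s - 23) - 6*s^3 + 5*s^2 + 73*s + 12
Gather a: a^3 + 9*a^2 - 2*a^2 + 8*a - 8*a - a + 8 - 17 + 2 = a^3 + 7*a^2 - a - 7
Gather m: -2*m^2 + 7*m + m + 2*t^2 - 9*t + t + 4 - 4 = -2*m^2 + 8*m + 2*t^2 - 8*t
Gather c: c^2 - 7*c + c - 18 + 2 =c^2 - 6*c - 16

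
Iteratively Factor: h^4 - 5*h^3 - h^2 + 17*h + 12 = (h + 1)*(h^3 - 6*h^2 + 5*h + 12) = (h - 3)*(h + 1)*(h^2 - 3*h - 4) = (h - 4)*(h - 3)*(h + 1)*(h + 1)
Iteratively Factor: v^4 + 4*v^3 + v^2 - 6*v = (v - 1)*(v^3 + 5*v^2 + 6*v) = (v - 1)*(v + 2)*(v^2 + 3*v) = (v - 1)*(v + 2)*(v + 3)*(v)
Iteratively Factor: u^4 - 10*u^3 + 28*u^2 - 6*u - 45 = (u + 1)*(u^3 - 11*u^2 + 39*u - 45) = (u - 5)*(u + 1)*(u^2 - 6*u + 9) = (u - 5)*(u - 3)*(u + 1)*(u - 3)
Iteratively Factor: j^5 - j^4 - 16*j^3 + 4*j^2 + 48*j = (j - 2)*(j^4 + j^3 - 14*j^2 - 24*j) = (j - 2)*(j + 2)*(j^3 - j^2 - 12*j) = (j - 4)*(j - 2)*(j + 2)*(j^2 + 3*j) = j*(j - 4)*(j - 2)*(j + 2)*(j + 3)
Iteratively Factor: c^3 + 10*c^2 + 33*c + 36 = (c + 3)*(c^2 + 7*c + 12) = (c + 3)^2*(c + 4)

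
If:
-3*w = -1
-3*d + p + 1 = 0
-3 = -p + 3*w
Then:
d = 5/3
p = 4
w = 1/3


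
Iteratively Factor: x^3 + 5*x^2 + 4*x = (x)*(x^2 + 5*x + 4) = x*(x + 1)*(x + 4)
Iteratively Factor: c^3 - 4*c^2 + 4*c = (c - 2)*(c^2 - 2*c) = (c - 2)^2*(c)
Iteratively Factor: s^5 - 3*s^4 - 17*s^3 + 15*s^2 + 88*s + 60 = (s + 2)*(s^4 - 5*s^3 - 7*s^2 + 29*s + 30) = (s + 2)^2*(s^3 - 7*s^2 + 7*s + 15) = (s - 5)*(s + 2)^2*(s^2 - 2*s - 3) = (s - 5)*(s + 1)*(s + 2)^2*(s - 3)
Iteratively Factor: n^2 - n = (n - 1)*(n)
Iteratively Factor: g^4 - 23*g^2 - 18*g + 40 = (g - 1)*(g^3 + g^2 - 22*g - 40) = (g - 5)*(g - 1)*(g^2 + 6*g + 8) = (g - 5)*(g - 1)*(g + 4)*(g + 2)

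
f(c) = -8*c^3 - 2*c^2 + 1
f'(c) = -24*c^2 - 4*c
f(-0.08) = 0.99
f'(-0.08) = 0.17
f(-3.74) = 391.53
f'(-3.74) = -320.74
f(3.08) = -251.72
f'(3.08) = -239.99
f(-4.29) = 595.82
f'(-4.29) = -424.54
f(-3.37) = 284.47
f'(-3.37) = -259.09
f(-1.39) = 18.62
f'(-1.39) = -40.81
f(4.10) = -583.99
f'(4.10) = -419.84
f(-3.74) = 391.53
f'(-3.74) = -320.74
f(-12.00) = 13537.00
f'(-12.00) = -3408.00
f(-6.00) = 1657.00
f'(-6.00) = -840.00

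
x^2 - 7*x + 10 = (x - 5)*(x - 2)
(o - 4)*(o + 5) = o^2 + o - 20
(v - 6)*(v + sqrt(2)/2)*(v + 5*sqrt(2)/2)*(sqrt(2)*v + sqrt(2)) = sqrt(2)*v^4 - 5*sqrt(2)*v^3 + 6*v^3 - 30*v^2 - 7*sqrt(2)*v^2/2 - 36*v - 25*sqrt(2)*v/2 - 15*sqrt(2)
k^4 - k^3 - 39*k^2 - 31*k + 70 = (k - 7)*(k - 1)*(k + 2)*(k + 5)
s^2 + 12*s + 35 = (s + 5)*(s + 7)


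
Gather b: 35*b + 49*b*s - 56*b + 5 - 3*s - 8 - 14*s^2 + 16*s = b*(49*s - 21) - 14*s^2 + 13*s - 3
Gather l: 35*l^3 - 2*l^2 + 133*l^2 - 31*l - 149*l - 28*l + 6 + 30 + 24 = 35*l^3 + 131*l^2 - 208*l + 60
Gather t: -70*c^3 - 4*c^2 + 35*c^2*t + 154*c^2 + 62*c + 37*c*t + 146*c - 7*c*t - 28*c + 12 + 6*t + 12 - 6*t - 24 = -70*c^3 + 150*c^2 + 180*c + t*(35*c^2 + 30*c)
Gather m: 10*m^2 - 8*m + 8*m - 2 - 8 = 10*m^2 - 10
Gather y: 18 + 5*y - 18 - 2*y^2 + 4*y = -2*y^2 + 9*y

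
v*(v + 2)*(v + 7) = v^3 + 9*v^2 + 14*v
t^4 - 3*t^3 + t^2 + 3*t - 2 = (t - 2)*(t - 1)^2*(t + 1)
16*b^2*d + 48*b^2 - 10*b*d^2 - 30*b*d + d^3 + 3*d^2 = (-8*b + d)*(-2*b + d)*(d + 3)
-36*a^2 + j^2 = (-6*a + j)*(6*a + j)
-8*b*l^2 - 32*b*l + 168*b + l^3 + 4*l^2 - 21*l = (-8*b + l)*(l - 3)*(l + 7)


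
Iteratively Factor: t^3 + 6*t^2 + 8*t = (t)*(t^2 + 6*t + 8) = t*(t + 4)*(t + 2)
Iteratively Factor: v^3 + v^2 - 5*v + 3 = (v - 1)*(v^2 + 2*v - 3) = (v - 1)*(v + 3)*(v - 1)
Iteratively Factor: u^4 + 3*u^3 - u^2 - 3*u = (u + 3)*(u^3 - u) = u*(u + 3)*(u^2 - 1) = u*(u + 1)*(u + 3)*(u - 1)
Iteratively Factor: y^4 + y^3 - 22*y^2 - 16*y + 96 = (y + 3)*(y^3 - 2*y^2 - 16*y + 32) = (y + 3)*(y + 4)*(y^2 - 6*y + 8) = (y - 2)*(y + 3)*(y + 4)*(y - 4)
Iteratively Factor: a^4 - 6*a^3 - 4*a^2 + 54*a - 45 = (a - 5)*(a^3 - a^2 - 9*a + 9) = (a - 5)*(a + 3)*(a^2 - 4*a + 3) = (a - 5)*(a - 3)*(a + 3)*(a - 1)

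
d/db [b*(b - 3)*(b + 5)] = 3*b^2 + 4*b - 15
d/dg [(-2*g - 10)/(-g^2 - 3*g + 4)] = 2*(-g^2 - 10*g - 19)/(g^4 + 6*g^3 + g^2 - 24*g + 16)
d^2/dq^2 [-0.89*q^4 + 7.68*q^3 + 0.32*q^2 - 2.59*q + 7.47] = -10.68*q^2 + 46.08*q + 0.64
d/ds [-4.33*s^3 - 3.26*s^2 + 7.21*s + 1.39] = -12.99*s^2 - 6.52*s + 7.21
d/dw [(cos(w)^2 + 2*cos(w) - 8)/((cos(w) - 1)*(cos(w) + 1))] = 2*(cos(w)^2 - 7*cos(w) + 1)/sin(w)^3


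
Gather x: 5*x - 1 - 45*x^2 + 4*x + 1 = -45*x^2 + 9*x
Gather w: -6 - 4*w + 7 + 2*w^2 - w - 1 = 2*w^2 - 5*w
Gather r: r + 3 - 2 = r + 1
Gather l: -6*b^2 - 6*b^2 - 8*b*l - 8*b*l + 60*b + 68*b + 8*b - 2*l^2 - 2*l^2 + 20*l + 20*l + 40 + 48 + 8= -12*b^2 + 136*b - 4*l^2 + l*(40 - 16*b) + 96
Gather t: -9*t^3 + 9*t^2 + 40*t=-9*t^3 + 9*t^2 + 40*t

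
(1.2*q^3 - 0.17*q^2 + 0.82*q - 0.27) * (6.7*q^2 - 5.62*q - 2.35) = 8.04*q^5 - 7.883*q^4 + 3.6294*q^3 - 6.0179*q^2 - 0.4096*q + 0.6345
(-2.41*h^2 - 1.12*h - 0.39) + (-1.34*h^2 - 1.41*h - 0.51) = -3.75*h^2 - 2.53*h - 0.9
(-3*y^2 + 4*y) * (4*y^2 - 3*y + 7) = -12*y^4 + 25*y^3 - 33*y^2 + 28*y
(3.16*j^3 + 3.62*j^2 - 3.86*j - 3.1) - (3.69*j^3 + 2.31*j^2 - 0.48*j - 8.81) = -0.53*j^3 + 1.31*j^2 - 3.38*j + 5.71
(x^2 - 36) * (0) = 0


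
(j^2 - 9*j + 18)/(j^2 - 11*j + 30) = (j - 3)/(j - 5)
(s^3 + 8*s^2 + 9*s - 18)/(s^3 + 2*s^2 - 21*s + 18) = (s + 3)/(s - 3)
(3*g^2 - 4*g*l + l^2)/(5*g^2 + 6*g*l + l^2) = (3*g^2 - 4*g*l + l^2)/(5*g^2 + 6*g*l + l^2)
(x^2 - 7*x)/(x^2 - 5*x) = (x - 7)/(x - 5)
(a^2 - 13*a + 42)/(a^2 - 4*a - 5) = (-a^2 + 13*a - 42)/(-a^2 + 4*a + 5)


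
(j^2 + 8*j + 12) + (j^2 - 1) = 2*j^2 + 8*j + 11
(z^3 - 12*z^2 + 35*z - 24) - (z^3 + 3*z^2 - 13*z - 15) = -15*z^2 + 48*z - 9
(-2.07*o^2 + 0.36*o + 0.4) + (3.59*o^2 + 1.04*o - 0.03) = 1.52*o^2 + 1.4*o + 0.37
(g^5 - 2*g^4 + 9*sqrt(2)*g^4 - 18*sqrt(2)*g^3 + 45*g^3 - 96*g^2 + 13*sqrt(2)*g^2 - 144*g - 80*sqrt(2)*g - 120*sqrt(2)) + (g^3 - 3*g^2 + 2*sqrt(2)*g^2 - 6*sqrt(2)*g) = g^5 - 2*g^4 + 9*sqrt(2)*g^4 - 18*sqrt(2)*g^3 + 46*g^3 - 99*g^2 + 15*sqrt(2)*g^2 - 144*g - 86*sqrt(2)*g - 120*sqrt(2)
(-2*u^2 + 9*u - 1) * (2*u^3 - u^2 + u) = -4*u^5 + 20*u^4 - 13*u^3 + 10*u^2 - u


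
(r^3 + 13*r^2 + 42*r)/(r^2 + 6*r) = r + 7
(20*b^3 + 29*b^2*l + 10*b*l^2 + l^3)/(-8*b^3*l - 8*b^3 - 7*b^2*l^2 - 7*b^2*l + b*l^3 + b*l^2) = (-20*b^2 - 9*b*l - l^2)/(b*(8*b*l + 8*b - l^2 - l))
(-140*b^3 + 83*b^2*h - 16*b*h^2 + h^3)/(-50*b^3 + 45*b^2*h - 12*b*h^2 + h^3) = (28*b^2 - 11*b*h + h^2)/(10*b^2 - 7*b*h + h^2)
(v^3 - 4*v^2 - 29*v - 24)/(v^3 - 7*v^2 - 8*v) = (v + 3)/v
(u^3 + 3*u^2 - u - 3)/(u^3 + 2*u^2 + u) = (u^2 + 2*u - 3)/(u*(u + 1))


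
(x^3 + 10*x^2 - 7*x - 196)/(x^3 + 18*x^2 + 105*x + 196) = (x - 4)/(x + 4)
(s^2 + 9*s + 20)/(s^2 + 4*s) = (s + 5)/s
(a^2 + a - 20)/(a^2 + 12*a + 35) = (a - 4)/(a + 7)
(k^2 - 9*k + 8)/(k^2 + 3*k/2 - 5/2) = 2*(k - 8)/(2*k + 5)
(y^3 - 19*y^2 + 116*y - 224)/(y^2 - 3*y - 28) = (y^2 - 12*y + 32)/(y + 4)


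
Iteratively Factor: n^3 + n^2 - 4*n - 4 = (n - 2)*(n^2 + 3*n + 2) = (n - 2)*(n + 1)*(n + 2)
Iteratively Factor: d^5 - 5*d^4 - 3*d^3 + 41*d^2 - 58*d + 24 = (d - 2)*(d^4 - 3*d^3 - 9*d^2 + 23*d - 12) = (d - 4)*(d - 2)*(d^3 + d^2 - 5*d + 3) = (d - 4)*(d - 2)*(d - 1)*(d^2 + 2*d - 3) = (d - 4)*(d - 2)*(d - 1)^2*(d + 3)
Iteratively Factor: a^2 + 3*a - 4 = (a + 4)*(a - 1)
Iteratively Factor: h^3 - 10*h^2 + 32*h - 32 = (h - 2)*(h^2 - 8*h + 16) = (h - 4)*(h - 2)*(h - 4)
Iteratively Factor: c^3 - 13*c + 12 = (c - 1)*(c^2 + c - 12) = (c - 3)*(c - 1)*(c + 4)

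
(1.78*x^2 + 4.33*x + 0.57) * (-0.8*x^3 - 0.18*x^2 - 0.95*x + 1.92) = -1.424*x^5 - 3.7844*x^4 - 2.9264*x^3 - 0.7985*x^2 + 7.7721*x + 1.0944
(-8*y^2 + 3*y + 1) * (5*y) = -40*y^3 + 15*y^2 + 5*y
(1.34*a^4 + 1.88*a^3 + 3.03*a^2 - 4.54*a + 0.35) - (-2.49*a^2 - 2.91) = 1.34*a^4 + 1.88*a^3 + 5.52*a^2 - 4.54*a + 3.26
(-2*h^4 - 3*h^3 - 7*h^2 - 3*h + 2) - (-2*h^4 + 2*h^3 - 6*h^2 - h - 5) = -5*h^3 - h^2 - 2*h + 7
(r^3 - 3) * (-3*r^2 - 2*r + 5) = -3*r^5 - 2*r^4 + 5*r^3 + 9*r^2 + 6*r - 15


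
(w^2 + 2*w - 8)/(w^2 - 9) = (w^2 + 2*w - 8)/(w^2 - 9)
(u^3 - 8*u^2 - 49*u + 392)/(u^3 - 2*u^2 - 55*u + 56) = (u - 7)/(u - 1)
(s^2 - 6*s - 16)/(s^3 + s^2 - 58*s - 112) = 1/(s + 7)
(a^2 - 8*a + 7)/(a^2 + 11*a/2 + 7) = 2*(a^2 - 8*a + 7)/(2*a^2 + 11*a + 14)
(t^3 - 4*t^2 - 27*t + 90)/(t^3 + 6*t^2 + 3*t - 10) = (t^2 - 9*t + 18)/(t^2 + t - 2)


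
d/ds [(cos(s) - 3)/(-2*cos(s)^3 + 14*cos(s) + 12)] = -(2*cos(s) + 3)*sin(s)/(2*(cos(s) + 1)^2*(cos(s) + 2)^2)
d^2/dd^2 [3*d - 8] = 0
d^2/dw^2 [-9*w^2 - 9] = -18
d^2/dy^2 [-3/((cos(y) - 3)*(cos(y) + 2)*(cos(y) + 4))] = 3*(40*(1 - cos(y)^2)^2 - 12*sin(y)^6 - 3*cos(y)^6 + 33*cos(y)^5 + 78*cos(y)^3 + 438*cos(y)^2 - 204*cos(y) - 372)/((cos(y) - 3)^3*(cos(y) + 2)^3*(cos(y) + 4)^3)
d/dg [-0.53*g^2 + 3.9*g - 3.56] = 3.9 - 1.06*g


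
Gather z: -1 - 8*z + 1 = -8*z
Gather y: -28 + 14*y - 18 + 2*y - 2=16*y - 48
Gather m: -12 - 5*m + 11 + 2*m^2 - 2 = 2*m^2 - 5*m - 3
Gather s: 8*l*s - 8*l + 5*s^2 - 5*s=-8*l + 5*s^2 + s*(8*l - 5)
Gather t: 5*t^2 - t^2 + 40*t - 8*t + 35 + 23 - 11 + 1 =4*t^2 + 32*t + 48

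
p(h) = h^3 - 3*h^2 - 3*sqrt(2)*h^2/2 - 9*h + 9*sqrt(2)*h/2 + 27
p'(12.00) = 306.45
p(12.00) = 985.90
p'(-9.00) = 332.55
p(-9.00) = -1093.10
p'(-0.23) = -0.12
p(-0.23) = 27.32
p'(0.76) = -8.69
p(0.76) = 22.48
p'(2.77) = -7.99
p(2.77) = 1.66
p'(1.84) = -11.33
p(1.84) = 11.04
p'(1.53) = -11.28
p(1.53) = 14.56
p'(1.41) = -11.11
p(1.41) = 15.90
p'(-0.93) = 9.48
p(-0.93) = 24.22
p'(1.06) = -10.12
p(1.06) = 19.64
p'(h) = 3*h^2 - 6*h - 3*sqrt(2)*h - 9 + 9*sqrt(2)/2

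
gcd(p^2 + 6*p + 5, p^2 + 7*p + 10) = p + 5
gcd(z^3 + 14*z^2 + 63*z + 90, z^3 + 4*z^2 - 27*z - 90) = z^2 + 9*z + 18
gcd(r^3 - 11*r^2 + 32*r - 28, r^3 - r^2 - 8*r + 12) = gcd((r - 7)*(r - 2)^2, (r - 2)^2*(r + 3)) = r^2 - 4*r + 4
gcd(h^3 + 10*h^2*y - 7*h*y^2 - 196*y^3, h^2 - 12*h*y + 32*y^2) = -h + 4*y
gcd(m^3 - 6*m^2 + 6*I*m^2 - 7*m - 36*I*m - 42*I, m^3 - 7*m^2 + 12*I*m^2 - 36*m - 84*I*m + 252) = m^2 + m*(-7 + 6*I) - 42*I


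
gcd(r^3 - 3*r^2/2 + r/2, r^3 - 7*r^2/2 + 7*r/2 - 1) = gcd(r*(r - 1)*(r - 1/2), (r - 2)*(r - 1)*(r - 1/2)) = r^2 - 3*r/2 + 1/2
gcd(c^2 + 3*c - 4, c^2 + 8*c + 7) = 1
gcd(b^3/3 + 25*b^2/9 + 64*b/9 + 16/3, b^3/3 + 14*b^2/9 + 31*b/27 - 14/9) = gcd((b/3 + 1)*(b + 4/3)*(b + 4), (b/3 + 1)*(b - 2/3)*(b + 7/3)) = b + 3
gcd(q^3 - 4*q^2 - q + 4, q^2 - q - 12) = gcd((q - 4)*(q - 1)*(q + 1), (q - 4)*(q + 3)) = q - 4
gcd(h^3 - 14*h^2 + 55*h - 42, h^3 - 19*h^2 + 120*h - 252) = h^2 - 13*h + 42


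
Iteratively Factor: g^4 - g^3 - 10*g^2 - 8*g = (g - 4)*(g^3 + 3*g^2 + 2*g) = g*(g - 4)*(g^2 + 3*g + 2) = g*(g - 4)*(g + 1)*(g + 2)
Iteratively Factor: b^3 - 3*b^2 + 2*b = (b - 2)*(b^2 - b) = (b - 2)*(b - 1)*(b)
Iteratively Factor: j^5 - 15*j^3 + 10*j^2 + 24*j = (j - 3)*(j^4 + 3*j^3 - 6*j^2 - 8*j) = (j - 3)*(j + 4)*(j^3 - j^2 - 2*j) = (j - 3)*(j - 2)*(j + 4)*(j^2 + j) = j*(j - 3)*(j - 2)*(j + 4)*(j + 1)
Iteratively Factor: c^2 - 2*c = (c - 2)*(c)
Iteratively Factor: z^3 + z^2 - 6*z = (z - 2)*(z^2 + 3*z) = z*(z - 2)*(z + 3)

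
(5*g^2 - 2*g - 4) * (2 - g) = -5*g^3 + 12*g^2 - 8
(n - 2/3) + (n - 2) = 2*n - 8/3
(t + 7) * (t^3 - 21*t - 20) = t^4 + 7*t^3 - 21*t^2 - 167*t - 140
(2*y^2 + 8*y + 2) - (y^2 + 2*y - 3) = y^2 + 6*y + 5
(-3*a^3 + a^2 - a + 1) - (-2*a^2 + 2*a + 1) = -3*a^3 + 3*a^2 - 3*a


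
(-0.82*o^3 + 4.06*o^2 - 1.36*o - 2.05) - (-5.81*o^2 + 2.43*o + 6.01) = -0.82*o^3 + 9.87*o^2 - 3.79*o - 8.06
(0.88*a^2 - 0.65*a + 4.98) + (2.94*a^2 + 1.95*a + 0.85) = 3.82*a^2 + 1.3*a + 5.83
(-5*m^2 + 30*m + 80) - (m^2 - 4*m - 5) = -6*m^2 + 34*m + 85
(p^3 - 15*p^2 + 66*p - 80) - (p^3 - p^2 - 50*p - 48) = -14*p^2 + 116*p - 32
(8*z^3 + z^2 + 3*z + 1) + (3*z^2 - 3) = 8*z^3 + 4*z^2 + 3*z - 2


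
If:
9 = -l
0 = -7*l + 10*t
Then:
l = -9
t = -63/10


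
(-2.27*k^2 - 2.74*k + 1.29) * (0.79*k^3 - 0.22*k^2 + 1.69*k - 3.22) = -1.7933*k^5 - 1.6652*k^4 - 2.2144*k^3 + 2.395*k^2 + 11.0029*k - 4.1538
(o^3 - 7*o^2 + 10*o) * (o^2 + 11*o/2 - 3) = o^5 - 3*o^4/2 - 63*o^3/2 + 76*o^2 - 30*o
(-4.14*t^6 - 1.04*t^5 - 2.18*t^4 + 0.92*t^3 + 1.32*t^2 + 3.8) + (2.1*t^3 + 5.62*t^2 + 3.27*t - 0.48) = -4.14*t^6 - 1.04*t^5 - 2.18*t^4 + 3.02*t^3 + 6.94*t^2 + 3.27*t + 3.32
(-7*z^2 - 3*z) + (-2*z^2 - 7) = -9*z^2 - 3*z - 7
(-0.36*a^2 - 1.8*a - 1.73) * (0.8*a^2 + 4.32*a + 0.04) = -0.288*a^4 - 2.9952*a^3 - 9.1744*a^2 - 7.5456*a - 0.0692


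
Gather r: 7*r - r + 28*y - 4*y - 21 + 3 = 6*r + 24*y - 18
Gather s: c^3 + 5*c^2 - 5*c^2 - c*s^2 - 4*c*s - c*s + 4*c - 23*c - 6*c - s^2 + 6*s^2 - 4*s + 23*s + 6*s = c^3 - 25*c + s^2*(5 - c) + s*(25 - 5*c)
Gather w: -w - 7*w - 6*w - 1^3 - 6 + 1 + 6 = -14*w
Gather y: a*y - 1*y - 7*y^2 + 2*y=-7*y^2 + y*(a + 1)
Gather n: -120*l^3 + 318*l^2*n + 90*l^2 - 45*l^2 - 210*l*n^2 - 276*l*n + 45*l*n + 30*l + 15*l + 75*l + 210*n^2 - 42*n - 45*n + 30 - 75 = -120*l^3 + 45*l^2 + 120*l + n^2*(210 - 210*l) + n*(318*l^2 - 231*l - 87) - 45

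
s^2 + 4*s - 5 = (s - 1)*(s + 5)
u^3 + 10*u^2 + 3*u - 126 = (u - 3)*(u + 6)*(u + 7)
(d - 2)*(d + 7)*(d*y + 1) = d^3*y + 5*d^2*y + d^2 - 14*d*y + 5*d - 14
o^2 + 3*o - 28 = (o - 4)*(o + 7)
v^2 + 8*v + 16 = (v + 4)^2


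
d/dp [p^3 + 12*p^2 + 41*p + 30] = 3*p^2 + 24*p + 41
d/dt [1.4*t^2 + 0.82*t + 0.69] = 2.8*t + 0.82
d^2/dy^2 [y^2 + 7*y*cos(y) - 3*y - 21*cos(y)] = -7*y*cos(y) - 14*sin(y) + 21*cos(y) + 2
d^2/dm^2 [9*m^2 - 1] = 18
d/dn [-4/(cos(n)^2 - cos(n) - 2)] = 4*(1 - 2*cos(n))*sin(n)/(sin(n)^2 + cos(n) + 1)^2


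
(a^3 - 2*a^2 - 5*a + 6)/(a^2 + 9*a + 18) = (a^3 - 2*a^2 - 5*a + 6)/(a^2 + 9*a + 18)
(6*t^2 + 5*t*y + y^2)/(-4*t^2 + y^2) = (3*t + y)/(-2*t + y)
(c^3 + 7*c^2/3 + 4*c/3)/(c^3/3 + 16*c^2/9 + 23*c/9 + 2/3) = 3*c*(3*c^2 + 7*c + 4)/(3*c^3 + 16*c^2 + 23*c + 6)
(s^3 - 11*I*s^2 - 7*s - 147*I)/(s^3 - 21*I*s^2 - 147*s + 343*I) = (s + 3*I)/(s - 7*I)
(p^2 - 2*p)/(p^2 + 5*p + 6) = p*(p - 2)/(p^2 + 5*p + 6)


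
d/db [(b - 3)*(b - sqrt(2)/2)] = 2*b - 3 - sqrt(2)/2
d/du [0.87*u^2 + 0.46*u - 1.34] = 1.74*u + 0.46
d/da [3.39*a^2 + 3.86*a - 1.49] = 6.78*a + 3.86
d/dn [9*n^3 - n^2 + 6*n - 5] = 27*n^2 - 2*n + 6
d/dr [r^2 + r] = 2*r + 1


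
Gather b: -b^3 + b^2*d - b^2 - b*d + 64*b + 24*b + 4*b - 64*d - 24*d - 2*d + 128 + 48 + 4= -b^3 + b^2*(d - 1) + b*(92 - d) - 90*d + 180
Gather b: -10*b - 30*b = -40*b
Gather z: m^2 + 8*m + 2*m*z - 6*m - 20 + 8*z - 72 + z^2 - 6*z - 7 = m^2 + 2*m + z^2 + z*(2*m + 2) - 99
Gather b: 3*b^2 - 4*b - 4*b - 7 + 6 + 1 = 3*b^2 - 8*b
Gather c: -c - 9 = -c - 9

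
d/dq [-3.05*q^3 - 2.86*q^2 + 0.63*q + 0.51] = -9.15*q^2 - 5.72*q + 0.63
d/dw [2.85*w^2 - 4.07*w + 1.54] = 5.7*w - 4.07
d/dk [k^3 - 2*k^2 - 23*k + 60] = 3*k^2 - 4*k - 23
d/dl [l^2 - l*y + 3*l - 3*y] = 2*l - y + 3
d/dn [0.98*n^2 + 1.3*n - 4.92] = 1.96*n + 1.3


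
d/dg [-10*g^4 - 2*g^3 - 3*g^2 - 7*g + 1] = -40*g^3 - 6*g^2 - 6*g - 7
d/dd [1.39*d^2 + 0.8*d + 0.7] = 2.78*d + 0.8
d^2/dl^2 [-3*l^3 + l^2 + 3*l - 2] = 2 - 18*l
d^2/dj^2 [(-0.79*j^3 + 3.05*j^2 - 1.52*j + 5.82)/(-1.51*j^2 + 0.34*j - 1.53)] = (-1.77635683940025e-15*j^5 + 1.4210854715202e-14*j^4 + 0.332138000000008*j^3 - 39.80835*j^2 + 7.95385800000001*j + 12.848226)/(3.442951*j^6 - 2.325702*j^5 + 10.989327*j^4 - 4.752316*j^3 + 11.134881*j^2 - 2.387718*j + 3.581577)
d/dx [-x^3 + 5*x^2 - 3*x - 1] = -3*x^2 + 10*x - 3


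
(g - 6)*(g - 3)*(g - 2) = g^3 - 11*g^2 + 36*g - 36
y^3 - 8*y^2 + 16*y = y*(y - 4)^2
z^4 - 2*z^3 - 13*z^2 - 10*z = z*(z - 5)*(z + 1)*(z + 2)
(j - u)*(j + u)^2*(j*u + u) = j^4*u + j^3*u^2 + j^3*u - j^2*u^3 + j^2*u^2 - j*u^4 - j*u^3 - u^4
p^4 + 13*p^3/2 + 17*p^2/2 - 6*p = p*(p - 1/2)*(p + 3)*(p + 4)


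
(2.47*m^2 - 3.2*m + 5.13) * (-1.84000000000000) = -4.5448*m^2 + 5.888*m - 9.4392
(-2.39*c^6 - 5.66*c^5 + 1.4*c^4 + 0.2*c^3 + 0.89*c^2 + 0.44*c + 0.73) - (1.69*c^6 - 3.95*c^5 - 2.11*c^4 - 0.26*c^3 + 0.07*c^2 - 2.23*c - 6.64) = -4.08*c^6 - 1.71*c^5 + 3.51*c^4 + 0.46*c^3 + 0.82*c^2 + 2.67*c + 7.37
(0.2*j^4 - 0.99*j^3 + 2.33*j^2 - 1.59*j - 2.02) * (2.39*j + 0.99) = 0.478*j^5 - 2.1681*j^4 + 4.5886*j^3 - 1.4934*j^2 - 6.4019*j - 1.9998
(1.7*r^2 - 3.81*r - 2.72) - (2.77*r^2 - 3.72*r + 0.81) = -1.07*r^2 - 0.0899999999999999*r - 3.53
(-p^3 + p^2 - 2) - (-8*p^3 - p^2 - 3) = 7*p^3 + 2*p^2 + 1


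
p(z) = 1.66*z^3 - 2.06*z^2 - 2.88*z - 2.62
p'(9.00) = 363.42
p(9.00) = 1014.74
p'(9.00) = 363.42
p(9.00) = 1014.74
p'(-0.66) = 2.01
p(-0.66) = -2.09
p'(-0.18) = -1.98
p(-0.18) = -2.18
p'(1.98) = 8.49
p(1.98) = -3.51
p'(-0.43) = -0.19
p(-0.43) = -1.89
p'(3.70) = 50.05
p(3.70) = 42.61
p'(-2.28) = 32.40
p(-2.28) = -26.44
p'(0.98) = -2.13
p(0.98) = -5.86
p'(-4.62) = 122.45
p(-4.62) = -196.98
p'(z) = 4.98*z^2 - 4.12*z - 2.88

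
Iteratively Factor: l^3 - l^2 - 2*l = (l + 1)*(l^2 - 2*l) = (l - 2)*(l + 1)*(l)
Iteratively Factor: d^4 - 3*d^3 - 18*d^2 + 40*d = (d - 5)*(d^3 + 2*d^2 - 8*d) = (d - 5)*(d + 4)*(d^2 - 2*d) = (d - 5)*(d - 2)*(d + 4)*(d)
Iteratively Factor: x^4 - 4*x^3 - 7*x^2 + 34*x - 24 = (x - 1)*(x^3 - 3*x^2 - 10*x + 24) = (x - 4)*(x - 1)*(x^2 + x - 6) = (x - 4)*(x - 2)*(x - 1)*(x + 3)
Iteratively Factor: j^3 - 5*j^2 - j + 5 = (j + 1)*(j^2 - 6*j + 5) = (j - 1)*(j + 1)*(j - 5)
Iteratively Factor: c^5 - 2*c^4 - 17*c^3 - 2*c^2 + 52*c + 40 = (c + 2)*(c^4 - 4*c^3 - 9*c^2 + 16*c + 20) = (c - 2)*(c + 2)*(c^3 - 2*c^2 - 13*c - 10) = (c - 5)*(c - 2)*(c + 2)*(c^2 + 3*c + 2) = (c - 5)*(c - 2)*(c + 2)^2*(c + 1)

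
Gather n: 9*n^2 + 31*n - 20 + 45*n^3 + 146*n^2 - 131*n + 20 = 45*n^3 + 155*n^2 - 100*n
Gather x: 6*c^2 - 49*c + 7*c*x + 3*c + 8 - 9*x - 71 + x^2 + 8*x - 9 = 6*c^2 - 46*c + x^2 + x*(7*c - 1) - 72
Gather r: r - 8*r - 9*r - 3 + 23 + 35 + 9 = 64 - 16*r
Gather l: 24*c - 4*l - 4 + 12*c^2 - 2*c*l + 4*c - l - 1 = 12*c^2 + 28*c + l*(-2*c - 5) - 5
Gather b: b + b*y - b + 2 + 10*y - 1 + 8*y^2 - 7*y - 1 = b*y + 8*y^2 + 3*y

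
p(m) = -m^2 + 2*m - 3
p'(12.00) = -22.00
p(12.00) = -123.00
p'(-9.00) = 20.00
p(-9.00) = -102.00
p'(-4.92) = 11.84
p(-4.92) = -37.05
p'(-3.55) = 9.10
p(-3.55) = -22.70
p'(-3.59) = 9.18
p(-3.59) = -23.07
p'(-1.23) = 4.46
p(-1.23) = -6.97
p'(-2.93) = 7.86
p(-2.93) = -17.44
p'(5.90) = -9.80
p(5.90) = -26.01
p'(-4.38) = 10.76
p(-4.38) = -30.94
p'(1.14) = -0.28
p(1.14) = -2.02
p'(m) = 2 - 2*m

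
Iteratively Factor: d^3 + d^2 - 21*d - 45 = (d + 3)*(d^2 - 2*d - 15) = (d - 5)*(d + 3)*(d + 3)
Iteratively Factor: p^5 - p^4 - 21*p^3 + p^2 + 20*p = (p)*(p^4 - p^3 - 21*p^2 + p + 20) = p*(p - 1)*(p^3 - 21*p - 20) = p*(p - 1)*(p + 4)*(p^2 - 4*p - 5) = p*(p - 1)*(p + 1)*(p + 4)*(p - 5)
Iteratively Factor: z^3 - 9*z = (z - 3)*(z^2 + 3*z) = z*(z - 3)*(z + 3)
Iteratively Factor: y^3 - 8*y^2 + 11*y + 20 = (y - 5)*(y^2 - 3*y - 4) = (y - 5)*(y + 1)*(y - 4)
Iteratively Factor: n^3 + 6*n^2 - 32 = (n + 4)*(n^2 + 2*n - 8) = (n + 4)^2*(n - 2)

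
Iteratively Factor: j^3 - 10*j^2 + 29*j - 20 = (j - 4)*(j^2 - 6*j + 5) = (j - 4)*(j - 1)*(j - 5)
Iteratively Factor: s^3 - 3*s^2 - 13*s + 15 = (s - 5)*(s^2 + 2*s - 3) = (s - 5)*(s - 1)*(s + 3)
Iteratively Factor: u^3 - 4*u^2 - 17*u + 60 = (u + 4)*(u^2 - 8*u + 15) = (u - 3)*(u + 4)*(u - 5)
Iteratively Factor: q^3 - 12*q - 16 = (q - 4)*(q^2 + 4*q + 4) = (q - 4)*(q + 2)*(q + 2)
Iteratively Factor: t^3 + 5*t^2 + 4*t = (t + 4)*(t^2 + t) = (t + 1)*(t + 4)*(t)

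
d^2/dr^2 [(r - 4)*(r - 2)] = 2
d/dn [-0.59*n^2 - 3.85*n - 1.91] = -1.18*n - 3.85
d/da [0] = 0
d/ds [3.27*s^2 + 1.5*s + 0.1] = 6.54*s + 1.5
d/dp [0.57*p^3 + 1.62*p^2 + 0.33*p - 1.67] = 1.71*p^2 + 3.24*p + 0.33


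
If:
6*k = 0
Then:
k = 0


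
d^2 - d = d*(d - 1)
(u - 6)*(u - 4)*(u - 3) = u^3 - 13*u^2 + 54*u - 72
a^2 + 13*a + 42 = (a + 6)*(a + 7)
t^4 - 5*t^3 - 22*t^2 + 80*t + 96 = (t - 6)*(t - 4)*(t + 1)*(t + 4)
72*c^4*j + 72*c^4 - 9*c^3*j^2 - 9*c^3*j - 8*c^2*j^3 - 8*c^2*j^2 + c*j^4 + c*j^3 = (-8*c + j)*(-3*c + j)*(3*c + j)*(c*j + c)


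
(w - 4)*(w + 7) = w^2 + 3*w - 28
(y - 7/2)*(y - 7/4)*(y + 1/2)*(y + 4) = y^4 - 3*y^3/4 - 31*y^2/2 + 273*y/16 + 49/4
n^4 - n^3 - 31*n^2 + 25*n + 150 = (n - 5)*(n - 3)*(n + 2)*(n + 5)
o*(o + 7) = o^2 + 7*o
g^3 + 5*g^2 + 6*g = g*(g + 2)*(g + 3)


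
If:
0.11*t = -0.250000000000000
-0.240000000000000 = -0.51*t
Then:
No Solution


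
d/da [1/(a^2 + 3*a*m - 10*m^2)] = (-2*a - 3*m)/(a^2 + 3*a*m - 10*m^2)^2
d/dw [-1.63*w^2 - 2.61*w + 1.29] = -3.26*w - 2.61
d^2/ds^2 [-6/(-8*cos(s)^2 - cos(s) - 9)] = 6*(-256*sin(s)^4 - 159*sin(s)^2 + 39*cos(s) - 6*cos(3*s) + 273)/(-8*sin(s)^2 + cos(s) + 17)^3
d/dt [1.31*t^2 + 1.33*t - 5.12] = 2.62*t + 1.33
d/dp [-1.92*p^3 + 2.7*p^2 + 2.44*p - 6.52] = -5.76*p^2 + 5.4*p + 2.44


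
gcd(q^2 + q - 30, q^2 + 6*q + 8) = 1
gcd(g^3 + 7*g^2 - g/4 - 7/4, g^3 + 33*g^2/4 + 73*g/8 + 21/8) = g^2 + 15*g/2 + 7/2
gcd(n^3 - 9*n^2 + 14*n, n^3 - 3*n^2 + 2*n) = n^2 - 2*n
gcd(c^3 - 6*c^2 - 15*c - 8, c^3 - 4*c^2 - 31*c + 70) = 1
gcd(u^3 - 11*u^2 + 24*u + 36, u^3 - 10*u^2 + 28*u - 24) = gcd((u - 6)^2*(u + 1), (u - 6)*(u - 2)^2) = u - 6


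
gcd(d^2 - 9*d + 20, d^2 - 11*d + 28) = d - 4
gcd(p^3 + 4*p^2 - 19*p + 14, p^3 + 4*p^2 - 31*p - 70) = p + 7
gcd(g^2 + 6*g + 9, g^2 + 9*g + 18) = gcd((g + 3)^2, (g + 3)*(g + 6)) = g + 3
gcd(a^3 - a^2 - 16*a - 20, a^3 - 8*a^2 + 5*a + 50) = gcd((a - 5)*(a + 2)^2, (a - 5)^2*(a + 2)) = a^2 - 3*a - 10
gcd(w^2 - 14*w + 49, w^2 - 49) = w - 7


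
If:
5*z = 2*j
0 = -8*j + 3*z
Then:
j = 0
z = 0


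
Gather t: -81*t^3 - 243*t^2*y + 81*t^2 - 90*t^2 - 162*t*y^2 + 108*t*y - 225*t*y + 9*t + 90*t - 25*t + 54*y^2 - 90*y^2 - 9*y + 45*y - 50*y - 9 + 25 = -81*t^3 + t^2*(-243*y - 9) + t*(-162*y^2 - 117*y + 74) - 36*y^2 - 14*y + 16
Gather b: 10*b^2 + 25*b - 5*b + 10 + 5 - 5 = 10*b^2 + 20*b + 10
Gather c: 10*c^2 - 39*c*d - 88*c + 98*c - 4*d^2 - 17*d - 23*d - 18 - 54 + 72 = 10*c^2 + c*(10 - 39*d) - 4*d^2 - 40*d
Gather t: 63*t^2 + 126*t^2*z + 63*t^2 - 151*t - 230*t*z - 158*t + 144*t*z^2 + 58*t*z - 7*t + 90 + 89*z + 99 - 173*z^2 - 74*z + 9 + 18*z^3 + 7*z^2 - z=t^2*(126*z + 126) + t*(144*z^2 - 172*z - 316) + 18*z^3 - 166*z^2 + 14*z + 198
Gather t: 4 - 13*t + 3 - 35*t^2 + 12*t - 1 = -35*t^2 - t + 6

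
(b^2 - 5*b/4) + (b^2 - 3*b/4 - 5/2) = 2*b^2 - 2*b - 5/2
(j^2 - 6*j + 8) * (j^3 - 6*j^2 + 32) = j^5 - 12*j^4 + 44*j^3 - 16*j^2 - 192*j + 256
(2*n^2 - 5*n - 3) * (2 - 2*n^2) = -4*n^4 + 10*n^3 + 10*n^2 - 10*n - 6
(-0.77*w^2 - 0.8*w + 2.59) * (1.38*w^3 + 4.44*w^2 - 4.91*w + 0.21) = -1.0626*w^5 - 4.5228*w^4 + 3.8029*w^3 + 15.2659*w^2 - 12.8849*w + 0.5439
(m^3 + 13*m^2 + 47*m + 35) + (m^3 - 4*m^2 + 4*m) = 2*m^3 + 9*m^2 + 51*m + 35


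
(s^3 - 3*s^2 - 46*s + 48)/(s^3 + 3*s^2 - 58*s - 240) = (s - 1)/(s + 5)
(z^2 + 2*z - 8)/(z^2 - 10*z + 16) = (z + 4)/(z - 8)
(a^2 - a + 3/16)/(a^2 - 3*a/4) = (a - 1/4)/a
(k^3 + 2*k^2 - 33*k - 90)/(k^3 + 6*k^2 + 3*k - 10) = (k^2 - 3*k - 18)/(k^2 + k - 2)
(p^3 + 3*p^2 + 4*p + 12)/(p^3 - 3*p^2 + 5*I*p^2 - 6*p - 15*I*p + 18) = (p^2 + p*(3 - 2*I) - 6*I)/(p^2 + 3*p*(-1 + I) - 9*I)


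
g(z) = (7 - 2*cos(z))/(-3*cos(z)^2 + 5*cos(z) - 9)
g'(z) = (7 - 2*cos(z))*(-6*sin(z)*cos(z) + 5*sin(z))/(-3*cos(z)^2 + 5*cos(z) - 9)^2 + 2*sin(z)/(-3*cos(z)^2 + 5*cos(z) - 9) = (6*cos(z)^2 - 42*cos(z) + 17)*sin(z)/(3*sin(z)^2 + 5*cos(z) - 12)^2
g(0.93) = -0.82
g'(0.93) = -0.10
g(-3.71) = -0.57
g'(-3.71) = 0.13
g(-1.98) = -0.68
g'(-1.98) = -0.24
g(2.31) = -0.61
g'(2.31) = 0.19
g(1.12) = -0.83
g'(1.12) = -0.00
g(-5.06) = -0.83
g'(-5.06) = 0.05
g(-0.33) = -0.73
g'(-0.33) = 0.12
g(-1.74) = -0.74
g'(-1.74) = -0.24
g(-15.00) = -0.59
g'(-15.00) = -0.16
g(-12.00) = -0.77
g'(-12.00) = -0.16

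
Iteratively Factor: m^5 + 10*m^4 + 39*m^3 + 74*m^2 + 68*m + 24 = (m + 1)*(m^4 + 9*m^3 + 30*m^2 + 44*m + 24) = (m + 1)*(m + 2)*(m^3 + 7*m^2 + 16*m + 12) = (m + 1)*(m + 2)*(m + 3)*(m^2 + 4*m + 4) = (m + 1)*(m + 2)^2*(m + 3)*(m + 2)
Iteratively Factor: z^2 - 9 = (z + 3)*(z - 3)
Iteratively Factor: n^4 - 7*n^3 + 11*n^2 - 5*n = (n - 5)*(n^3 - 2*n^2 + n) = (n - 5)*(n - 1)*(n^2 - n) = (n - 5)*(n - 1)^2*(n)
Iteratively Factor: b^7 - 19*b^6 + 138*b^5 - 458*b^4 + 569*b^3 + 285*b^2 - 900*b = (b - 3)*(b^6 - 16*b^5 + 90*b^4 - 188*b^3 + 5*b^2 + 300*b) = b*(b - 3)*(b^5 - 16*b^4 + 90*b^3 - 188*b^2 + 5*b + 300) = b*(b - 5)*(b - 3)*(b^4 - 11*b^3 + 35*b^2 - 13*b - 60) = b*(b - 5)*(b - 3)^2*(b^3 - 8*b^2 + 11*b + 20) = b*(b - 5)^2*(b - 3)^2*(b^2 - 3*b - 4) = b*(b - 5)^2*(b - 3)^2*(b + 1)*(b - 4)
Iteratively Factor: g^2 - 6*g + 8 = (g - 4)*(g - 2)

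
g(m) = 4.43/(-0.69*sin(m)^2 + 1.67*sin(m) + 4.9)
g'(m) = 4.43*(1.38*sin(m)*cos(m) - 1.67*cos(m))/(-0.69*sin(m)^2 + 1.67*sin(m) + 4.9)^2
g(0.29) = 0.83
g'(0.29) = -0.19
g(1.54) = 0.75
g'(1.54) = -0.00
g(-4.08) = 0.76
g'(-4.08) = 0.04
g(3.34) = 0.97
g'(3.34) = 0.41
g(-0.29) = 1.01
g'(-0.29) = -0.46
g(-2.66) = 1.11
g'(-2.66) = 0.57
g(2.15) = 0.76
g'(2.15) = 0.04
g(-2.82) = 1.03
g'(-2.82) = 0.48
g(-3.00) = 0.95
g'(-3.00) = 0.38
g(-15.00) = 1.26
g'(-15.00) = 0.70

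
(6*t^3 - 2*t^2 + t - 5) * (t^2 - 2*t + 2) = 6*t^5 - 14*t^4 + 17*t^3 - 11*t^2 + 12*t - 10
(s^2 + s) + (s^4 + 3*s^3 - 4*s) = s^4 + 3*s^3 + s^2 - 3*s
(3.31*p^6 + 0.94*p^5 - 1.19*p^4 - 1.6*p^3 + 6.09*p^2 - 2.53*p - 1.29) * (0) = 0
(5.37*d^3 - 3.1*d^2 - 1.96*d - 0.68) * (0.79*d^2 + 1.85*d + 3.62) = 4.2423*d^5 + 7.4855*d^4 + 12.156*d^3 - 15.3852*d^2 - 8.3532*d - 2.4616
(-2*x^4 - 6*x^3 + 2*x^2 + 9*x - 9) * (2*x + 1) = -4*x^5 - 14*x^4 - 2*x^3 + 20*x^2 - 9*x - 9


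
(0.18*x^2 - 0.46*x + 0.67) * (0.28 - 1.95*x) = -0.351*x^3 + 0.9474*x^2 - 1.4353*x + 0.1876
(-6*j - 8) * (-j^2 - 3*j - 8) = 6*j^3 + 26*j^2 + 72*j + 64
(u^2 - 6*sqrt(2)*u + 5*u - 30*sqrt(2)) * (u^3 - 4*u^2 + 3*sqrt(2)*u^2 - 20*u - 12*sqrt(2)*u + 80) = u^5 - 3*sqrt(2)*u^4 + u^4 - 76*u^3 - 3*sqrt(2)*u^3 - 56*u^2 + 180*sqrt(2)*u^2 + 120*sqrt(2)*u + 1120*u - 2400*sqrt(2)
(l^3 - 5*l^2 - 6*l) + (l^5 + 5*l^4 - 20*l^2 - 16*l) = l^5 + 5*l^4 + l^3 - 25*l^2 - 22*l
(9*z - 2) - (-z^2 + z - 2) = z^2 + 8*z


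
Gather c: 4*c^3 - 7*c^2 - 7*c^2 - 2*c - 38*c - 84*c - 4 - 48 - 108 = 4*c^3 - 14*c^2 - 124*c - 160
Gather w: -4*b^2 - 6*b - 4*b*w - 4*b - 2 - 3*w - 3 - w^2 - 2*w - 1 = -4*b^2 - 10*b - w^2 + w*(-4*b - 5) - 6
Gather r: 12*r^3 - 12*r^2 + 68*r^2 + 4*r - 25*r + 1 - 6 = 12*r^3 + 56*r^2 - 21*r - 5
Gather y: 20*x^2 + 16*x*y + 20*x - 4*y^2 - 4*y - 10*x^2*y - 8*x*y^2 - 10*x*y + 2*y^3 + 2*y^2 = 20*x^2 + 20*x + 2*y^3 + y^2*(-8*x - 2) + y*(-10*x^2 + 6*x - 4)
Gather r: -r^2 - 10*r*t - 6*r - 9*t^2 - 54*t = -r^2 + r*(-10*t - 6) - 9*t^2 - 54*t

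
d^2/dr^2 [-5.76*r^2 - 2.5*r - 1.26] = -11.5200000000000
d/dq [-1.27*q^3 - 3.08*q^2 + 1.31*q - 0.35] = -3.81*q^2 - 6.16*q + 1.31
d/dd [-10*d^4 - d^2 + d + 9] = -40*d^3 - 2*d + 1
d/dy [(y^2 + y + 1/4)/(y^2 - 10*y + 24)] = (-22*y^2 + 95*y + 53)/(2*(y^4 - 20*y^3 + 148*y^2 - 480*y + 576))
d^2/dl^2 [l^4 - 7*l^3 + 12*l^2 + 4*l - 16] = 12*l^2 - 42*l + 24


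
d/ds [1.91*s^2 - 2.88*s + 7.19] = 3.82*s - 2.88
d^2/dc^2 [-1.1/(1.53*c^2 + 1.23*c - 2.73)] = (5.14998*c^2 + 4.14018*c - 1.1*(3.06*c + 1.23)*(6.12*c + 2.46) - 9.18918)/(1.53*c^2 + 1.23*c - 2.73)^3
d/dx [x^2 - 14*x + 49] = 2*x - 14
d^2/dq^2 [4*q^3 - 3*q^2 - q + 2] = 24*q - 6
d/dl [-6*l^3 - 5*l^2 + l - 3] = -18*l^2 - 10*l + 1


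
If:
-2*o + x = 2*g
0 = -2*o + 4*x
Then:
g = -3*x/2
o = 2*x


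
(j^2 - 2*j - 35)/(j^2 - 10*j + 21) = (j + 5)/(j - 3)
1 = 1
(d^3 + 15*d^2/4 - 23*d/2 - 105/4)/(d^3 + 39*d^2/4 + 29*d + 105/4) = (d - 3)/(d + 3)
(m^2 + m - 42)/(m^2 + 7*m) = (m - 6)/m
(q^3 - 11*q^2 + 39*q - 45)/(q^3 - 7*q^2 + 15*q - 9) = (q - 5)/(q - 1)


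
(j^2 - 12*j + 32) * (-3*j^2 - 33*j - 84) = -3*j^4 + 3*j^3 + 216*j^2 - 48*j - 2688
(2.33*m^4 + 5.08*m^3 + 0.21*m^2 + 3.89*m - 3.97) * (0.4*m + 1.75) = 0.932*m^5 + 6.1095*m^4 + 8.974*m^3 + 1.9235*m^2 + 5.2195*m - 6.9475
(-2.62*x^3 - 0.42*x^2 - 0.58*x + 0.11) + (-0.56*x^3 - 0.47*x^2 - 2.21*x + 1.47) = -3.18*x^3 - 0.89*x^2 - 2.79*x + 1.58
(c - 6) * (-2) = 12 - 2*c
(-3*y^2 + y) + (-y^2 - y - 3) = -4*y^2 - 3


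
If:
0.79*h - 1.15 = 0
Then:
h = 1.46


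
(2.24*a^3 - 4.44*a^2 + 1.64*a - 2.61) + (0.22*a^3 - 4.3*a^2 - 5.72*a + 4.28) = 2.46*a^3 - 8.74*a^2 - 4.08*a + 1.67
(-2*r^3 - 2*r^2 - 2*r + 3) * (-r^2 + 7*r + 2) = 2*r^5 - 12*r^4 - 16*r^3 - 21*r^2 + 17*r + 6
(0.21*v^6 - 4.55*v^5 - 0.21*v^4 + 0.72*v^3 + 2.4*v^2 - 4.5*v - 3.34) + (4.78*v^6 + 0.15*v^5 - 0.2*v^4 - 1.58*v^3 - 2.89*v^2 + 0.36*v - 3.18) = 4.99*v^6 - 4.4*v^5 - 0.41*v^4 - 0.86*v^3 - 0.49*v^2 - 4.14*v - 6.52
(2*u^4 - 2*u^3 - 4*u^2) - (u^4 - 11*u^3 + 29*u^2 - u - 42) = u^4 + 9*u^3 - 33*u^2 + u + 42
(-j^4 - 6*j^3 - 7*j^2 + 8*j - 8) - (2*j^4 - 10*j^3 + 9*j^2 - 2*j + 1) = -3*j^4 + 4*j^3 - 16*j^2 + 10*j - 9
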